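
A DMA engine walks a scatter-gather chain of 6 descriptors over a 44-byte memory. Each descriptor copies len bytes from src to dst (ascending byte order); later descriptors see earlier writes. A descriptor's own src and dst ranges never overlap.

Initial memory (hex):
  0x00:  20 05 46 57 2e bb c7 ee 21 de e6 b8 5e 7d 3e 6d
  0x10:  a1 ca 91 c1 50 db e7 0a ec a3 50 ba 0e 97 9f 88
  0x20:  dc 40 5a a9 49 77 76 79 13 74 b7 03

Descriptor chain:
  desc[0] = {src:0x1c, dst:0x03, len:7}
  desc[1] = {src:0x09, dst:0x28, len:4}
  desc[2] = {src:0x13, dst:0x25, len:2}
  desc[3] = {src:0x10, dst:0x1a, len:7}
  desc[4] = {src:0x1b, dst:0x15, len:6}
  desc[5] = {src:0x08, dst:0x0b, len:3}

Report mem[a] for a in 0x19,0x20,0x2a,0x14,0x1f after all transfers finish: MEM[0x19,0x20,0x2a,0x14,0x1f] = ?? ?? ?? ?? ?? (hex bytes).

#0 dst[0x03+7] := {0x0e,0x97,0x9f,0x88,0xdc,0x40,0x5a}
#1 dst[0x28+4] := {0x5a,0xe6,0xb8,0x5e}
#2 dst[0x25+2] := {0xc1,0x50}
#3 dst[0x1a+7] := {0xa1,0xca,0x91,0xc1,0x50,0xdb,0xe7}
#4 dst[0x15+6] := {0xca,0x91,0xc1,0x50,0xdb,0xe7}
#5 dst[0x0b+3] := {0x40,0x5a,0xe6}
query mem[0x19]=0xdb, mem[0x20]=0xe7, mem[0x2a]=0xb8, mem[0x14]=0x50, mem[0x1f]=0xdb

MEM[0x19,0x20,0x2a,0x14,0x1f] = db e7 b8 50 db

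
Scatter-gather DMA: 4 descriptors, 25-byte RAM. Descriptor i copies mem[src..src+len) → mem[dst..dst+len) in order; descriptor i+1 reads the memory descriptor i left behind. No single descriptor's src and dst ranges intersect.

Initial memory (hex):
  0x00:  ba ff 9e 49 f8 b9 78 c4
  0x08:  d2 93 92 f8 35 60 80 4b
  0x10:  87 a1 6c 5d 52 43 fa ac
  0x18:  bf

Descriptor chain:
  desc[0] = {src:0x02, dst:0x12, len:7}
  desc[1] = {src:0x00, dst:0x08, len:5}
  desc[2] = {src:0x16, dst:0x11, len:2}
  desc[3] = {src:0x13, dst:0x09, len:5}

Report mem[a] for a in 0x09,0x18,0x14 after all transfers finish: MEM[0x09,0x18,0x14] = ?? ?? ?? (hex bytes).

MEM[0x09,0x18,0x14] = 49 d2 f8

#0 dst[0x12+7] := {0x9e,0x49,0xf8,0xb9,0x78,0xc4,0xd2}
#1 dst[0x08+5] := {0xba,0xff,0x9e,0x49,0xf8}
#2 dst[0x11+2] := {0x78,0xc4}
#3 dst[0x09+5] := {0x49,0xf8,0xb9,0x78,0xc4}
query mem[0x09]=0x49, mem[0x18]=0xd2, mem[0x14]=0xf8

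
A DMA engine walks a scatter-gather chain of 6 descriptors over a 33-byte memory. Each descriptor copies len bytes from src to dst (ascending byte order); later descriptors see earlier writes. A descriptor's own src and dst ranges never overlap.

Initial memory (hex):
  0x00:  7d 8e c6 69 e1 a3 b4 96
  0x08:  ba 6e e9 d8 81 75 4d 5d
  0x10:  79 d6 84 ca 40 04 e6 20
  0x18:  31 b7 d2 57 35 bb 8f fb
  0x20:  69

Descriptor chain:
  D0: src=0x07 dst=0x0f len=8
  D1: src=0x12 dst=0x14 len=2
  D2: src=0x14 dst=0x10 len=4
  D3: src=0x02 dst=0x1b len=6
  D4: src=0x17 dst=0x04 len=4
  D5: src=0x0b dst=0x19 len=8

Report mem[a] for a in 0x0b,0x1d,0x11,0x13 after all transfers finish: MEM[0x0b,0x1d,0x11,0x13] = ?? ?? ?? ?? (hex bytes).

MEM[0x0b,0x1d,0x11,0x13] = d8 96 d8 20

#0 dst[0x0f+8] := {0x96,0xba,0x6e,0xe9,0xd8,0x81,0x75,0x4d}
#1 dst[0x14+2] := {0xe9,0xd8}
#2 dst[0x10+4] := {0xe9,0xd8,0x4d,0x20}
#3 dst[0x1b+6] := {0xc6,0x69,0xe1,0xa3,0xb4,0x96}
#4 dst[0x04+4] := {0x20,0x31,0xb7,0xd2}
#5 dst[0x19+8] := {0xd8,0x81,0x75,0x4d,0x96,0xe9,0xd8,0x4d}
query mem[0x0b]=0xd8, mem[0x1d]=0x96, mem[0x11]=0xd8, mem[0x13]=0x20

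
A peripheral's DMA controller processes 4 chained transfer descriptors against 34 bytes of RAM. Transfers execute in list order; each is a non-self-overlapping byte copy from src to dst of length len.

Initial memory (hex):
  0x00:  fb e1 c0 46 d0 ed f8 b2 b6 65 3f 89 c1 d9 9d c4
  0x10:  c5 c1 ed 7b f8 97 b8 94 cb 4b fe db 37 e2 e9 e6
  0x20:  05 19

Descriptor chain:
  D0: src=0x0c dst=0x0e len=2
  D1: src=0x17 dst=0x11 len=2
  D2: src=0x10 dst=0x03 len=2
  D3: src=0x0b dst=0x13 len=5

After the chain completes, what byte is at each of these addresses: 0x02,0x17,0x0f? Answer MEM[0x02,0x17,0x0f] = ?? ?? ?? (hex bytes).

MEM[0x02,0x17,0x0f] = c0 d9 d9

#0 dst[0x0e+2] := {0xc1,0xd9}
#1 dst[0x11+2] := {0x94,0xcb}
#2 dst[0x03+2] := {0xc5,0x94}
#3 dst[0x13+5] := {0x89,0xc1,0xd9,0xc1,0xd9}
query mem[0x02]=0xc0, mem[0x17]=0xd9, mem[0x0f]=0xd9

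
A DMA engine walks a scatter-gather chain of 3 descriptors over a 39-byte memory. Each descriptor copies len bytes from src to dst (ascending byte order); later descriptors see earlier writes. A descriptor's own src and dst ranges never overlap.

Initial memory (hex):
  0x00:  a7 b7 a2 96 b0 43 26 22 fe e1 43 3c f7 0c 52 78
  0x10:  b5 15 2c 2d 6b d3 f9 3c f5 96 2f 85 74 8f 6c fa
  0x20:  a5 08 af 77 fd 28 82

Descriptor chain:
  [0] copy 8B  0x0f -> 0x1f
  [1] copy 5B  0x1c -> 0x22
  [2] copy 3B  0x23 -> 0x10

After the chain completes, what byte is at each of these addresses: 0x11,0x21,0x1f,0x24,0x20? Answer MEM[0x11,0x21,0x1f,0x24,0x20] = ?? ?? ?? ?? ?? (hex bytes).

MEM[0x11,0x21,0x1f,0x24,0x20] = 6c 15 78 6c b5

  after D0: wrote 8B at 0x1f = 78b5152c2d6bd3f9
  after D1: wrote 5B at 0x22 = 748f6c78b5
  after D2: wrote 3B at 0x10 = 8f6c78
query mem[0x11]=0x6c, mem[0x21]=0x15, mem[0x1f]=0x78, mem[0x24]=0x6c, mem[0x20]=0xb5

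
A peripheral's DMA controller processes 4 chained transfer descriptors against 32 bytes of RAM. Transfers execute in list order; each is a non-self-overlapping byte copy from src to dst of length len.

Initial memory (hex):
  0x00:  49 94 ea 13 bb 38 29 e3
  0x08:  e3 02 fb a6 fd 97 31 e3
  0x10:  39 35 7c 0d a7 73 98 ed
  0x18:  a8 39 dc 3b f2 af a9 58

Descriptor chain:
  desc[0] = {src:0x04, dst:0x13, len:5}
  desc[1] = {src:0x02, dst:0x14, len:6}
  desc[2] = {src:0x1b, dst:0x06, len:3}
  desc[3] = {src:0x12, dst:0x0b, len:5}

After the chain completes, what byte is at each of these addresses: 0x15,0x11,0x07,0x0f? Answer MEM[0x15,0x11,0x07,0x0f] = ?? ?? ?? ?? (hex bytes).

D0: mem[0x13..0x17] <- [bb 38 29 e3 e3]
D1: mem[0x14..0x19] <- [ea 13 bb 38 29 e3]
D2: mem[0x06..0x08] <- [3b f2 af]
D3: mem[0x0b..0x0f] <- [7c bb ea 13 bb]
query mem[0x15]=0x13, mem[0x11]=0x35, mem[0x07]=0xf2, mem[0x0f]=0xbb

MEM[0x15,0x11,0x07,0x0f] = 13 35 f2 bb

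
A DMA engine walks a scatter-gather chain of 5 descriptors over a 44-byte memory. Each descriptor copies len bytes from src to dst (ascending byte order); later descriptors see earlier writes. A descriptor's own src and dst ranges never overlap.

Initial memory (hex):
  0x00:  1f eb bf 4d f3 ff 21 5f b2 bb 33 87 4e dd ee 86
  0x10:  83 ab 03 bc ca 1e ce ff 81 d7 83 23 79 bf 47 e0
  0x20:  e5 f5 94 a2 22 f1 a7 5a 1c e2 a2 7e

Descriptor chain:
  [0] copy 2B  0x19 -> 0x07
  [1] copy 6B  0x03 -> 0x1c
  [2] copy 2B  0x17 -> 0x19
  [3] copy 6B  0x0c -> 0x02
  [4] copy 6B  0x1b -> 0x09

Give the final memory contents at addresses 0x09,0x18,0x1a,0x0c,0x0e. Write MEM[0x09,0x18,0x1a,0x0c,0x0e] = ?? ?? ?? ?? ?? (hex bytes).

D0: mem[0x07..0x08] <- [d7 83]
D1: mem[0x1c..0x21] <- [4d f3 ff 21 d7 83]
D2: mem[0x19..0x1a] <- [ff 81]
D3: mem[0x02..0x07] <- [4e dd ee 86 83 ab]
D4: mem[0x09..0x0e] <- [23 4d f3 ff 21 d7]
query mem[0x09]=0x23, mem[0x18]=0x81, mem[0x1a]=0x81, mem[0x0c]=0xff, mem[0x0e]=0xd7

MEM[0x09,0x18,0x1a,0x0c,0x0e] = 23 81 81 ff d7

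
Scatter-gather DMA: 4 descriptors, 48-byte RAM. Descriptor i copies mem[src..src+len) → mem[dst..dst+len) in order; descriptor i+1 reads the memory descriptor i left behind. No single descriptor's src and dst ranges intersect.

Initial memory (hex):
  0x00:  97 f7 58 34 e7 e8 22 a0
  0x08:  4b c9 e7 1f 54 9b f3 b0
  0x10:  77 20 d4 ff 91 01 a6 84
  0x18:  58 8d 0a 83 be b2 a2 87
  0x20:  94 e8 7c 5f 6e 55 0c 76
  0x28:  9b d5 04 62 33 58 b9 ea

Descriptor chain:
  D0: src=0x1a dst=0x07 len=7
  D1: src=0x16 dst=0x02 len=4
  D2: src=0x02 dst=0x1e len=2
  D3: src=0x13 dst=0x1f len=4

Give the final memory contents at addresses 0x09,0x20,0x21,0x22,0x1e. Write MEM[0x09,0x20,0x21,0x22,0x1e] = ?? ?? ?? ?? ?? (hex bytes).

#0 dst[0x07+7] := {0x0a,0x83,0xbe,0xb2,0xa2,0x87,0x94}
#1 dst[0x02+4] := {0xa6,0x84,0x58,0x8d}
#2 dst[0x1e+2] := {0xa6,0x84}
#3 dst[0x1f+4] := {0xff,0x91,0x01,0xa6}
query mem[0x09]=0xbe, mem[0x20]=0x91, mem[0x21]=0x01, mem[0x22]=0xa6, mem[0x1e]=0xa6

MEM[0x09,0x20,0x21,0x22,0x1e] = be 91 01 a6 a6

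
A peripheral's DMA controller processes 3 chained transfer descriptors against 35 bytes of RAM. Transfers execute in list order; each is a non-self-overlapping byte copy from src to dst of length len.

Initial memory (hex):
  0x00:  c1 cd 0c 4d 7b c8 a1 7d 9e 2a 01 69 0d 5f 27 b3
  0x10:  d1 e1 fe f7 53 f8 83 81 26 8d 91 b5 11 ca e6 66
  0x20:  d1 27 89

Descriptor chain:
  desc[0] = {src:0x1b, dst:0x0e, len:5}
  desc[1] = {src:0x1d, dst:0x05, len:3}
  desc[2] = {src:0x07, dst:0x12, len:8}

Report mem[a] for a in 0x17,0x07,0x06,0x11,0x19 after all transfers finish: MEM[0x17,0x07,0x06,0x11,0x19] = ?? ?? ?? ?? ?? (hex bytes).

#0 dst[0x0e+5] := {0xb5,0x11,0xca,0xe6,0x66}
#1 dst[0x05+3] := {0xca,0xe6,0x66}
#2 dst[0x12+8] := {0x66,0x9e,0x2a,0x01,0x69,0x0d,0x5f,0xb5}
query mem[0x17]=0x0d, mem[0x07]=0x66, mem[0x06]=0xe6, mem[0x11]=0xe6, mem[0x19]=0xb5

MEM[0x17,0x07,0x06,0x11,0x19] = 0d 66 e6 e6 b5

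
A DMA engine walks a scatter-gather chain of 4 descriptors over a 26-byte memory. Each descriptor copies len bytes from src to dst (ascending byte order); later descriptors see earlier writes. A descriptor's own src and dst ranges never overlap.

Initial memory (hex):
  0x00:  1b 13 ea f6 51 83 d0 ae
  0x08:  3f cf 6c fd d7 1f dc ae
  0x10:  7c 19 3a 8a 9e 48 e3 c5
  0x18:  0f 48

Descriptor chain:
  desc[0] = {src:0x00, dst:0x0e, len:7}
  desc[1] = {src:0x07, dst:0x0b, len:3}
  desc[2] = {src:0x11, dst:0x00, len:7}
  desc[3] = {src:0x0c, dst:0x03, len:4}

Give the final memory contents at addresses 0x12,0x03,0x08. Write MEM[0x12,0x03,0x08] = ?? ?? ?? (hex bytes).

MEM[0x12,0x03,0x08] = 51 3f 3f

#0 dst[0x0e+7] := {0x1b,0x13,0xea,0xf6,0x51,0x83,0xd0}
#1 dst[0x0b+3] := {0xae,0x3f,0xcf}
#2 dst[0x00+7] := {0xf6,0x51,0x83,0xd0,0x48,0xe3,0xc5}
#3 dst[0x03+4] := {0x3f,0xcf,0x1b,0x13}
query mem[0x12]=0x51, mem[0x03]=0x3f, mem[0x08]=0x3f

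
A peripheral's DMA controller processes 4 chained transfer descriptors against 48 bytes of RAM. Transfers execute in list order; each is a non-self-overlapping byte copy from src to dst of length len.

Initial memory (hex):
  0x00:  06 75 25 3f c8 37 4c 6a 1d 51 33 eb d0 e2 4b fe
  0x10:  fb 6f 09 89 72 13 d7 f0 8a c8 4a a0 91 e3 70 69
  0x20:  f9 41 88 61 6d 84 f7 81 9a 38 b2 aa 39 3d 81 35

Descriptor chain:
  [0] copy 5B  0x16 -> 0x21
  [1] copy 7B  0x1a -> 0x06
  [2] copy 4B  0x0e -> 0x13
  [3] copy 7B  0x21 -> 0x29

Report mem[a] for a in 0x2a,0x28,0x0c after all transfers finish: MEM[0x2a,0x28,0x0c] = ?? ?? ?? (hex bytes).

MEM[0x2a,0x28,0x0c] = f0 9a f9

[0] 0x16->0x21 len=5 : d7 f0 8a c8 4a
[1] 0x1a->0x06 len=7 : 4a a0 91 e3 70 69 f9
[2] 0x0e->0x13 len=4 : 4b fe fb 6f
[3] 0x21->0x29 len=7 : d7 f0 8a c8 4a f7 81
query mem[0x2a]=0xf0, mem[0x28]=0x9a, mem[0x0c]=0xf9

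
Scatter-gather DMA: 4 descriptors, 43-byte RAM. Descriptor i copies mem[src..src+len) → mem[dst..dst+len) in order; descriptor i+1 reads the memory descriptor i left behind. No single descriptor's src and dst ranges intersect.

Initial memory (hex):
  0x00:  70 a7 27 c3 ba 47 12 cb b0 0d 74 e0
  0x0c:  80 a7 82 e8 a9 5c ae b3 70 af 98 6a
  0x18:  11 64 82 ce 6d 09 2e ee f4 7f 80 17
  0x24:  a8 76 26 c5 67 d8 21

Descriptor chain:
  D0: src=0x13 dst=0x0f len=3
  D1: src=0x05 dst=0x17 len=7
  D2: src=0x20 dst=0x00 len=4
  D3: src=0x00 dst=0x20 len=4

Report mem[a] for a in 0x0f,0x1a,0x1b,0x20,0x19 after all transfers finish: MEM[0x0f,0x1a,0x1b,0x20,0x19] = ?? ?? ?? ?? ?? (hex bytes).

MEM[0x0f,0x1a,0x1b,0x20,0x19] = b3 b0 0d f4 cb

#0 dst[0x0f+3] := {0xb3,0x70,0xaf}
#1 dst[0x17+7] := {0x47,0x12,0xcb,0xb0,0x0d,0x74,0xe0}
#2 dst[0x00+4] := {0xf4,0x7f,0x80,0x17}
#3 dst[0x20+4] := {0xf4,0x7f,0x80,0x17}
query mem[0x0f]=0xb3, mem[0x1a]=0xb0, mem[0x1b]=0x0d, mem[0x20]=0xf4, mem[0x19]=0xcb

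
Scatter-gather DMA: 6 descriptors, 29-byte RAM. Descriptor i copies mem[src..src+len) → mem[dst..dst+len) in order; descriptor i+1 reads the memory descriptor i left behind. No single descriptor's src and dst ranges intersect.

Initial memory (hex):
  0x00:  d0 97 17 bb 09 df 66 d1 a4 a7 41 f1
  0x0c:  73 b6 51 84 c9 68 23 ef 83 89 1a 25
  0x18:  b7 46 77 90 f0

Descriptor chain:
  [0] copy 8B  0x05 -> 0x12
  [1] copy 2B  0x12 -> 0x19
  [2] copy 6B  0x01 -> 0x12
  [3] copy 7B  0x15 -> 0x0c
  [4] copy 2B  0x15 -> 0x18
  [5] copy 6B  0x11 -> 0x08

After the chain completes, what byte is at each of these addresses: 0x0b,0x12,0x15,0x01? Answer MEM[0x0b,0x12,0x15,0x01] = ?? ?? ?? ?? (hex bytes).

MEM[0x0b,0x12,0x15,0x01] = bb 90 09 97

D0: mem[0x12..0x19] <- [df 66 d1 a4 a7 41 f1 73]
D1: mem[0x19..0x1a] <- [df 66]
D2: mem[0x12..0x17] <- [97 17 bb 09 df 66]
D3: mem[0x0c..0x12] <- [09 df 66 f1 df 66 90]
D4: mem[0x18..0x19] <- [09 df]
D5: mem[0x08..0x0d] <- [66 90 17 bb 09 df]
query mem[0x0b]=0xbb, mem[0x12]=0x90, mem[0x15]=0x09, mem[0x01]=0x97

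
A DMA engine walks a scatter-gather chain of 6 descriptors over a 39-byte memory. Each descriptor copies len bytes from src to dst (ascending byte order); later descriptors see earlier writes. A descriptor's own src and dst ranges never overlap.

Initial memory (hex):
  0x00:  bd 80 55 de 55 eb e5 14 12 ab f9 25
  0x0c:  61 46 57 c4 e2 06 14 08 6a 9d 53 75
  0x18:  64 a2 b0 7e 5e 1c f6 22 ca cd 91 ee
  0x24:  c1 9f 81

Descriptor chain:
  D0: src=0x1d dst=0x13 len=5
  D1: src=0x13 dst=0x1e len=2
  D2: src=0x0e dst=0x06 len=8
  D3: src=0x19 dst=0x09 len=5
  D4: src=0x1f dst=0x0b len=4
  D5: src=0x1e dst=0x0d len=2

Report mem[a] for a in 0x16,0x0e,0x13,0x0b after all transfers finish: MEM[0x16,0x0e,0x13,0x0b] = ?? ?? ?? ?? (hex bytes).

MEM[0x16,0x0e,0x13,0x0b] = ca f6 1c f6

[0] 0x1d->0x13 len=5 : 1c f6 22 ca cd
[1] 0x13->0x1e len=2 : 1c f6
[2] 0x0e->0x06 len=8 : 57 c4 e2 06 14 1c f6 22
[3] 0x19->0x09 len=5 : a2 b0 7e 5e 1c
[4] 0x1f->0x0b len=4 : f6 ca cd 91
[5] 0x1e->0x0d len=2 : 1c f6
query mem[0x16]=0xca, mem[0x0e]=0xf6, mem[0x13]=0x1c, mem[0x0b]=0xf6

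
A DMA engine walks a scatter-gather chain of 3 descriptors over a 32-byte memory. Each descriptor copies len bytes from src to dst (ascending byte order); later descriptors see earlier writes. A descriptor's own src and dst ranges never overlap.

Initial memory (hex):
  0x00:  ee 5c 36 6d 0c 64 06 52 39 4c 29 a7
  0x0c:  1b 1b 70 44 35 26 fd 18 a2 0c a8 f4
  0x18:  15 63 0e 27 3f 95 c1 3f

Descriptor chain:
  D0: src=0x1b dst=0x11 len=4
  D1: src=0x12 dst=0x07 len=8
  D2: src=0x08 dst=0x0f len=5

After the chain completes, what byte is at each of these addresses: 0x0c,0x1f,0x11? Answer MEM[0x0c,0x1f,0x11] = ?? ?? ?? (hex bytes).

#0 dst[0x11+4] := {0x27,0x3f,0x95,0xc1}
#1 dst[0x07+8] := {0x3f,0x95,0xc1,0x0c,0xa8,0xf4,0x15,0x63}
#2 dst[0x0f+5] := {0x95,0xc1,0x0c,0xa8,0xf4}
query mem[0x0c]=0xf4, mem[0x1f]=0x3f, mem[0x11]=0x0c

MEM[0x0c,0x1f,0x11] = f4 3f 0c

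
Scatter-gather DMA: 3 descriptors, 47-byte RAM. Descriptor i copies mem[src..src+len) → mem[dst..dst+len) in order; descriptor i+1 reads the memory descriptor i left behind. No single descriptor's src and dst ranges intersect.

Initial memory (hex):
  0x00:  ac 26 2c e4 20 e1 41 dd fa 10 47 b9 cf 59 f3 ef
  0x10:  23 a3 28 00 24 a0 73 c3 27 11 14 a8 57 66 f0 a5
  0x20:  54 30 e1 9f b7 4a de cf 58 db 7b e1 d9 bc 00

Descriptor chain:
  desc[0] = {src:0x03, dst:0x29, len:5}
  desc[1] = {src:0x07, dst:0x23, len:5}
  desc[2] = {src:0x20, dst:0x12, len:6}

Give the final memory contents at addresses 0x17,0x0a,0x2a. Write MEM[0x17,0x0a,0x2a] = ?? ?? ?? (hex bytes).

D0: mem[0x29..0x2d] <- [e4 20 e1 41 dd]
D1: mem[0x23..0x27] <- [dd fa 10 47 b9]
D2: mem[0x12..0x17] <- [54 30 e1 dd fa 10]
query mem[0x17]=0x10, mem[0x0a]=0x47, mem[0x2a]=0x20

MEM[0x17,0x0a,0x2a] = 10 47 20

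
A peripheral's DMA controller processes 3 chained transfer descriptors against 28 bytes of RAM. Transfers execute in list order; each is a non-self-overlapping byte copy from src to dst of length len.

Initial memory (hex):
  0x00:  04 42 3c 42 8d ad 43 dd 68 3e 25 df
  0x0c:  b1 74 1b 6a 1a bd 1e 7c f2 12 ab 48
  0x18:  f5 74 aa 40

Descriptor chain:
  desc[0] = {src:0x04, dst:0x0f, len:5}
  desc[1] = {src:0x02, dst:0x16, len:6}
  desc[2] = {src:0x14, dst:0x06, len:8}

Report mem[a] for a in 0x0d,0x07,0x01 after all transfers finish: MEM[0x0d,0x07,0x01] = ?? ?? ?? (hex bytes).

[0] 0x04->0x0f len=5 : 8d ad 43 dd 68
[1] 0x02->0x16 len=6 : 3c 42 8d ad 43 dd
[2] 0x14->0x06 len=8 : f2 12 3c 42 8d ad 43 dd
query mem[0x0d]=0xdd, mem[0x07]=0x12, mem[0x01]=0x42

MEM[0x0d,0x07,0x01] = dd 12 42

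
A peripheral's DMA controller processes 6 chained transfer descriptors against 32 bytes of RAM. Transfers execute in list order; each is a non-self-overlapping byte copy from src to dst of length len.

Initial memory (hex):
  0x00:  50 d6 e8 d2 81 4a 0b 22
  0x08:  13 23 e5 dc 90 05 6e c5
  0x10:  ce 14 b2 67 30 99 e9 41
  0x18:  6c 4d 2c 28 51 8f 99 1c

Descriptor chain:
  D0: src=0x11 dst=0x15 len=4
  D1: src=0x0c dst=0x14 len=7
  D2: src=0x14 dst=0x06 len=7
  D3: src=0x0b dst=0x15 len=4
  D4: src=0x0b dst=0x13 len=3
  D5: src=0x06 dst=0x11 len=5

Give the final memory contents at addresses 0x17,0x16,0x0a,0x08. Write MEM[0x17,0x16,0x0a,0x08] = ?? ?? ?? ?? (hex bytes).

MEM[0x17,0x16,0x0a,0x08] = 05 b2 ce 6e

  after D0: wrote 4B at 0x15 = 14b26730
  after D1: wrote 7B at 0x14 = 90056ec5ce14b2
  after D2: wrote 7B at 0x06 = 90056ec5ce14b2
  after D3: wrote 4B at 0x15 = 14b2056e
  after D4: wrote 3B at 0x13 = 14b205
  after D5: wrote 5B at 0x11 = 90056ec5ce
query mem[0x17]=0x05, mem[0x16]=0xb2, mem[0x0a]=0xce, mem[0x08]=0x6e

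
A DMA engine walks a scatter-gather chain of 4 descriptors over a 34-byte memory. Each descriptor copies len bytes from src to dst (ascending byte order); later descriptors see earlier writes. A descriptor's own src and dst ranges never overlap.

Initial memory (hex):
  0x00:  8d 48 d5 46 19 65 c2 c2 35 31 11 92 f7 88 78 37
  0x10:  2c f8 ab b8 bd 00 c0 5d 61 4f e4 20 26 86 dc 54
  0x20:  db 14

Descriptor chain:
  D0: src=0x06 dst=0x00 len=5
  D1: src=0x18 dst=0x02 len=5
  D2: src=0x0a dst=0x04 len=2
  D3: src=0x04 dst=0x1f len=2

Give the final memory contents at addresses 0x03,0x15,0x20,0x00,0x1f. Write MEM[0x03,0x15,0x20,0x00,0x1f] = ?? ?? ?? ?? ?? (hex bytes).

D0: mem[0x00..0x04] <- [c2 c2 35 31 11]
D1: mem[0x02..0x06] <- [61 4f e4 20 26]
D2: mem[0x04..0x05] <- [11 92]
D3: mem[0x1f..0x20] <- [11 92]
query mem[0x03]=0x4f, mem[0x15]=0x00, mem[0x20]=0x92, mem[0x00]=0xc2, mem[0x1f]=0x11

MEM[0x03,0x15,0x20,0x00,0x1f] = 4f 00 92 c2 11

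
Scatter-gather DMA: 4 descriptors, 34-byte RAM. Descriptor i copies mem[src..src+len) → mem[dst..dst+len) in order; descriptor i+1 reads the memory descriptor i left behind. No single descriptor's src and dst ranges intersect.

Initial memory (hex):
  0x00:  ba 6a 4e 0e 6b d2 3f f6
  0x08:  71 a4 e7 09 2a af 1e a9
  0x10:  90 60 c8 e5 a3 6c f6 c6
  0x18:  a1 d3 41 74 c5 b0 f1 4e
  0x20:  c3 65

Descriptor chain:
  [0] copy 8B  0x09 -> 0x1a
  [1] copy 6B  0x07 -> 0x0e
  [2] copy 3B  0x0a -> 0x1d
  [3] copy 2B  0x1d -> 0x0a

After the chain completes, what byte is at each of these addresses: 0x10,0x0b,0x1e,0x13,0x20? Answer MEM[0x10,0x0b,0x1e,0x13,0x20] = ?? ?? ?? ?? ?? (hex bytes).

  after D0: wrote 8B at 0x1a = a4e7092aaf1ea990
  after D1: wrote 6B at 0x0e = f671a4e7092a
  after D2: wrote 3B at 0x1d = e7092a
  after D3: wrote 2B at 0x0a = e709
query mem[0x10]=0xa4, mem[0x0b]=0x09, mem[0x1e]=0x09, mem[0x13]=0x2a, mem[0x20]=0xa9

MEM[0x10,0x0b,0x1e,0x13,0x20] = a4 09 09 2a a9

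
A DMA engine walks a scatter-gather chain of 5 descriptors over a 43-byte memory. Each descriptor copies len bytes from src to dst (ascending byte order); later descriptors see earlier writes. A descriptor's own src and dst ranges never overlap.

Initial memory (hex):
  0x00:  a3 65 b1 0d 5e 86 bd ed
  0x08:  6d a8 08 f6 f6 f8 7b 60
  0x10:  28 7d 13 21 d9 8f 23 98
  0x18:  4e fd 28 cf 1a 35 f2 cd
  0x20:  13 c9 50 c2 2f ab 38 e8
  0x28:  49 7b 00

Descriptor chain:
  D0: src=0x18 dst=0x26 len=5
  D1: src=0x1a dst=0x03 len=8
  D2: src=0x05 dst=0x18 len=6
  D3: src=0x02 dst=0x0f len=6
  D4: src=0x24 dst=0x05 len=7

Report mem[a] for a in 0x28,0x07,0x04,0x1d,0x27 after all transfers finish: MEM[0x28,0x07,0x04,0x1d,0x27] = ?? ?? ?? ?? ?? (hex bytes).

[0] 0x18->0x26 len=5 : 4e fd 28 cf 1a
[1] 0x1a->0x03 len=8 : 28 cf 1a 35 f2 cd 13 c9
[2] 0x05->0x18 len=6 : 1a 35 f2 cd 13 c9
[3] 0x02->0x0f len=6 : b1 28 cf 1a 35 f2
[4] 0x24->0x05 len=7 : 2f ab 4e fd 28 cf 1a
query mem[0x28]=0x28, mem[0x07]=0x4e, mem[0x04]=0xcf, mem[0x1d]=0xc9, mem[0x27]=0xfd

MEM[0x28,0x07,0x04,0x1d,0x27] = 28 4e cf c9 fd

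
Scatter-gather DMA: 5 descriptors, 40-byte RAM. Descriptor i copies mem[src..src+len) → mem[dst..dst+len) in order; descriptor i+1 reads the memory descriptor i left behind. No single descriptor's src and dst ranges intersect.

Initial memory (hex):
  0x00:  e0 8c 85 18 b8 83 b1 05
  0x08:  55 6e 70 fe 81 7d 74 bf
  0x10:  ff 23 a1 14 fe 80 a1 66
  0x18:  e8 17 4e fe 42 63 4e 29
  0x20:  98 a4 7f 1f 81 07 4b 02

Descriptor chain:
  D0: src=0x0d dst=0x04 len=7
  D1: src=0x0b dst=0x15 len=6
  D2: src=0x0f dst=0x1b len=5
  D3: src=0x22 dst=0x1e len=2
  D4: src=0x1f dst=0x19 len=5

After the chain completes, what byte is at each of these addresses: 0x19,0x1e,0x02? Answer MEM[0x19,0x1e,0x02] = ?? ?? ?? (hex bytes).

D0: mem[0x04..0x0a] <- [7d 74 bf ff 23 a1 14]
D1: mem[0x15..0x1a] <- [fe 81 7d 74 bf ff]
D2: mem[0x1b..0x1f] <- [bf ff 23 a1 14]
D3: mem[0x1e..0x1f] <- [7f 1f]
D4: mem[0x19..0x1d] <- [1f 98 a4 7f 1f]
query mem[0x19]=0x1f, mem[0x1e]=0x7f, mem[0x02]=0x85

MEM[0x19,0x1e,0x02] = 1f 7f 85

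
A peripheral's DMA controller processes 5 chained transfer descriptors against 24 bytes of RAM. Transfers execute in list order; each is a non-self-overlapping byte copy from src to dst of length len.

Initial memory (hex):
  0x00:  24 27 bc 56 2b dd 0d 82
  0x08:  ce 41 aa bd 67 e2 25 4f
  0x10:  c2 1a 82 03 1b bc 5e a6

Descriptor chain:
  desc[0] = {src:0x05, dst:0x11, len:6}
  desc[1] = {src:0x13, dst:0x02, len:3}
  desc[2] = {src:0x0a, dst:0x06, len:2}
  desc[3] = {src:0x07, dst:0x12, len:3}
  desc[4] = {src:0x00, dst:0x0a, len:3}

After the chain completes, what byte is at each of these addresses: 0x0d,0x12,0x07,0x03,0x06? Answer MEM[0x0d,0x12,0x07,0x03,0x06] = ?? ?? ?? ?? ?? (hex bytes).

D0: mem[0x11..0x16] <- [dd 0d 82 ce 41 aa]
D1: mem[0x02..0x04] <- [82 ce 41]
D2: mem[0x06..0x07] <- [aa bd]
D3: mem[0x12..0x14] <- [bd ce 41]
D4: mem[0x0a..0x0c] <- [24 27 82]
query mem[0x0d]=0xe2, mem[0x12]=0xbd, mem[0x07]=0xbd, mem[0x03]=0xce, mem[0x06]=0xaa

MEM[0x0d,0x12,0x07,0x03,0x06] = e2 bd bd ce aa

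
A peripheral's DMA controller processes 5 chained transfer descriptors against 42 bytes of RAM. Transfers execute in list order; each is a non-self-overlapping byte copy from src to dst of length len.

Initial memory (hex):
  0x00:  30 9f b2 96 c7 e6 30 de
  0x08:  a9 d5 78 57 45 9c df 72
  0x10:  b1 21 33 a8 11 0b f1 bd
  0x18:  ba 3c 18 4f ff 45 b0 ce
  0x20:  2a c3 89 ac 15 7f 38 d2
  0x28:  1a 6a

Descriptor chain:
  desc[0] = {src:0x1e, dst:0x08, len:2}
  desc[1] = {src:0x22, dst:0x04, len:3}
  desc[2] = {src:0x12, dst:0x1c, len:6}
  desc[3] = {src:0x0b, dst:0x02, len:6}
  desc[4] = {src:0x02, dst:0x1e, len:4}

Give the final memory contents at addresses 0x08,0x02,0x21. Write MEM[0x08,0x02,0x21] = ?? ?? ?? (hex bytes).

MEM[0x08,0x02,0x21] = b0 57 df

D0: mem[0x08..0x09] <- [b0 ce]
D1: mem[0x04..0x06] <- [89 ac 15]
D2: mem[0x1c..0x21] <- [33 a8 11 0b f1 bd]
D3: mem[0x02..0x07] <- [57 45 9c df 72 b1]
D4: mem[0x1e..0x21] <- [57 45 9c df]
query mem[0x08]=0xb0, mem[0x02]=0x57, mem[0x21]=0xdf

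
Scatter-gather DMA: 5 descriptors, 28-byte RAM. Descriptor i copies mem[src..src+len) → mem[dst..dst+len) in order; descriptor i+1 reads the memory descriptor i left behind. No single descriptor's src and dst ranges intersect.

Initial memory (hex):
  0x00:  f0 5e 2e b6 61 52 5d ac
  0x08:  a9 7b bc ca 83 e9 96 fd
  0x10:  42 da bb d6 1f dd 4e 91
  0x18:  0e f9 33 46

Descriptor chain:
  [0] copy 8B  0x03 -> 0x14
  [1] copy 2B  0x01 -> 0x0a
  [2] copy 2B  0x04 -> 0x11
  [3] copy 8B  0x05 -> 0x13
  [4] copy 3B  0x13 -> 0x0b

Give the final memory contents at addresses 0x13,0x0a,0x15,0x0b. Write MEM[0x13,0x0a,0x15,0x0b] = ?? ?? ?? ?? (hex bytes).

MEM[0x13,0x0a,0x15,0x0b] = 52 5e ac 52

[0] 0x03->0x14 len=8 : b6 61 52 5d ac a9 7b bc
[1] 0x01->0x0a len=2 : 5e 2e
[2] 0x04->0x11 len=2 : 61 52
[3] 0x05->0x13 len=8 : 52 5d ac a9 7b 5e 2e 83
[4] 0x13->0x0b len=3 : 52 5d ac
query mem[0x13]=0x52, mem[0x0a]=0x5e, mem[0x15]=0xac, mem[0x0b]=0x52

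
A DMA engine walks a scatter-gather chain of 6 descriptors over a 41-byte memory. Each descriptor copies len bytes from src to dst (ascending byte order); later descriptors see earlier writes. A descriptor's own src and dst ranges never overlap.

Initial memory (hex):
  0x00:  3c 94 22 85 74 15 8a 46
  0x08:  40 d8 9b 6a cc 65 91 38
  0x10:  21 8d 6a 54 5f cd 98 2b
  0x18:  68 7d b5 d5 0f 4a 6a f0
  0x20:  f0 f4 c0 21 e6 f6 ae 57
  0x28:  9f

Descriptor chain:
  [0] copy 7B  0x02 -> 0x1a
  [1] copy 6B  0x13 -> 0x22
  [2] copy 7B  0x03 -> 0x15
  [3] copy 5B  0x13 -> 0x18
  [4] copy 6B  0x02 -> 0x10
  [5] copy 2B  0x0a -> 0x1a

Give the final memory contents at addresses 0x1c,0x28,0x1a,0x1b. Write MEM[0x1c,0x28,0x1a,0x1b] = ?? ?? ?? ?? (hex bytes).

MEM[0x1c,0x28,0x1a,0x1b] = 15 9f 9b 6a

D0: mem[0x1a..0x20] <- [22 85 74 15 8a 46 40]
D1: mem[0x22..0x27] <- [54 5f cd 98 2b 68]
D2: mem[0x15..0x1b] <- [85 74 15 8a 46 40 d8]
D3: mem[0x18..0x1c] <- [54 5f 85 74 15]
D4: mem[0x10..0x15] <- [22 85 74 15 8a 46]
D5: mem[0x1a..0x1b] <- [9b 6a]
query mem[0x1c]=0x15, mem[0x28]=0x9f, mem[0x1a]=0x9b, mem[0x1b]=0x6a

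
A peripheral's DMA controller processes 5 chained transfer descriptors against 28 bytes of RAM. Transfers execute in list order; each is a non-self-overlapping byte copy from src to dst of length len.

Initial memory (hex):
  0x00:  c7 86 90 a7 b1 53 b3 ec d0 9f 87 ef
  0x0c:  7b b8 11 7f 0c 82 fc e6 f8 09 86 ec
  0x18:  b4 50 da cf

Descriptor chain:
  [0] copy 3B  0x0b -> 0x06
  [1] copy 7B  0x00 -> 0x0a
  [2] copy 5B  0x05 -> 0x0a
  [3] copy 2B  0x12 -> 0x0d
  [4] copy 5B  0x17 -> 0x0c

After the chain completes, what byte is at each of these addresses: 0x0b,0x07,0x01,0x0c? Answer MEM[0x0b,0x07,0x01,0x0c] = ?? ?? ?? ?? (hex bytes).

MEM[0x0b,0x07,0x01,0x0c] = ef 7b 86 ec

[0] 0x0b->0x06 len=3 : ef 7b b8
[1] 0x00->0x0a len=7 : c7 86 90 a7 b1 53 ef
[2] 0x05->0x0a len=5 : 53 ef 7b b8 9f
[3] 0x12->0x0d len=2 : fc e6
[4] 0x17->0x0c len=5 : ec b4 50 da cf
query mem[0x0b]=0xef, mem[0x07]=0x7b, mem[0x01]=0x86, mem[0x0c]=0xec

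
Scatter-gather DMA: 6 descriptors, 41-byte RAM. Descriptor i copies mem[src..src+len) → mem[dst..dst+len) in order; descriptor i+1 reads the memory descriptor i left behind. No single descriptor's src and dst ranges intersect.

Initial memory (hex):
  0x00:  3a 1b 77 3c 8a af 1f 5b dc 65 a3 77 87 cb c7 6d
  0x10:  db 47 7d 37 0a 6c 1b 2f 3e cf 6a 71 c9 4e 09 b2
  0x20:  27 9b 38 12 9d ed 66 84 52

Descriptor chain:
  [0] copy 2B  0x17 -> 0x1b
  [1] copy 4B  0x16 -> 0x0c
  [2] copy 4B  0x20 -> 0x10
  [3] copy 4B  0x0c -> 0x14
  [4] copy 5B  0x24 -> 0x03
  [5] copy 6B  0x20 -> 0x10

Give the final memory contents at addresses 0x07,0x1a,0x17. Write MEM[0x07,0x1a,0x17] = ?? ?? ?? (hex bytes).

MEM[0x07,0x1a,0x17] = 52 6a cf

[0] 0x17->0x1b len=2 : 2f 3e
[1] 0x16->0x0c len=4 : 1b 2f 3e cf
[2] 0x20->0x10 len=4 : 27 9b 38 12
[3] 0x0c->0x14 len=4 : 1b 2f 3e cf
[4] 0x24->0x03 len=5 : 9d ed 66 84 52
[5] 0x20->0x10 len=6 : 27 9b 38 12 9d ed
query mem[0x07]=0x52, mem[0x1a]=0x6a, mem[0x17]=0xcf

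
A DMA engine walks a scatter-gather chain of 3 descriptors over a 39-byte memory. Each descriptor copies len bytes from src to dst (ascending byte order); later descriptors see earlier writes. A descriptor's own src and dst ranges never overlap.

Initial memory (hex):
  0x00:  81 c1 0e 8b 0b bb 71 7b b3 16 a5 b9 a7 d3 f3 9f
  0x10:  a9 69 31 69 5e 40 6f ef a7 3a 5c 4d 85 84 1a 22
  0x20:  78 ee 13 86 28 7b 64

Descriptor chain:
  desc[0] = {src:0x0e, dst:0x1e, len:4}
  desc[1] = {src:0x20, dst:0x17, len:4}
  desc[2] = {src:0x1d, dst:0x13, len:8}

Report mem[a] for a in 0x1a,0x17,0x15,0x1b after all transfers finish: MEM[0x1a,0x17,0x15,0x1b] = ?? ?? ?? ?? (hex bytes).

MEM[0x1a,0x17,0x15,0x1b] = 28 69 9f 4d

D0: mem[0x1e..0x21] <- [f3 9f a9 69]
D1: mem[0x17..0x1a] <- [a9 69 13 86]
D2: mem[0x13..0x1a] <- [84 f3 9f a9 69 13 86 28]
query mem[0x1a]=0x28, mem[0x17]=0x69, mem[0x15]=0x9f, mem[0x1b]=0x4d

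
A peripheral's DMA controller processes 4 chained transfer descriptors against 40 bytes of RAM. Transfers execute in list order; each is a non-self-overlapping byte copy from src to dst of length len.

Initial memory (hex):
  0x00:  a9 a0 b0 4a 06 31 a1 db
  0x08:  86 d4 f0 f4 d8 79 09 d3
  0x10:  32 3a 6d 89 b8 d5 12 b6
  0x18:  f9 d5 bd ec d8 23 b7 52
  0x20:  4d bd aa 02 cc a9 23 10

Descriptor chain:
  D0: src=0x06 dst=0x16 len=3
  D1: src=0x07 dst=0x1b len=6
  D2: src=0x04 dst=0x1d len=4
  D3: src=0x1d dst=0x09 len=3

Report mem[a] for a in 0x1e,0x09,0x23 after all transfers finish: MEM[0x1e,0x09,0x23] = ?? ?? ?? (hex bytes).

[0] 0x06->0x16 len=3 : a1 db 86
[1] 0x07->0x1b len=6 : db 86 d4 f0 f4 d8
[2] 0x04->0x1d len=4 : 06 31 a1 db
[3] 0x1d->0x09 len=3 : 06 31 a1
query mem[0x1e]=0x31, mem[0x09]=0x06, mem[0x23]=0x02

MEM[0x1e,0x09,0x23] = 31 06 02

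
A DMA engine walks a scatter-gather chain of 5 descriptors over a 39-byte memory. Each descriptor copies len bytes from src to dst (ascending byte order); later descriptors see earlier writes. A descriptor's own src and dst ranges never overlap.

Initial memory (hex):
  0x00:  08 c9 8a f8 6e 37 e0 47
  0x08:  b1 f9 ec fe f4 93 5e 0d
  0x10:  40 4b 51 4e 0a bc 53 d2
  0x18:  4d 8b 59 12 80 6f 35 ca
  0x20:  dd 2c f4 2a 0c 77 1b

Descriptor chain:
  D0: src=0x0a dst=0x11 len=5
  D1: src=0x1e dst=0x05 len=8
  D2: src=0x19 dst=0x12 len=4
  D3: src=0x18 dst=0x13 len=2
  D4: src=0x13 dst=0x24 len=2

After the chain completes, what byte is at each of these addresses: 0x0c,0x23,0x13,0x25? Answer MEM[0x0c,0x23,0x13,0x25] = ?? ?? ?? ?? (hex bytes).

#0 dst[0x11+5] := {0xec,0xfe,0xf4,0x93,0x5e}
#1 dst[0x05+8] := {0x35,0xca,0xdd,0x2c,0xf4,0x2a,0x0c,0x77}
#2 dst[0x12+4] := {0x8b,0x59,0x12,0x80}
#3 dst[0x13+2] := {0x4d,0x8b}
#4 dst[0x24+2] := {0x4d,0x8b}
query mem[0x0c]=0x77, mem[0x23]=0x2a, mem[0x13]=0x4d, mem[0x25]=0x8b

MEM[0x0c,0x23,0x13,0x25] = 77 2a 4d 8b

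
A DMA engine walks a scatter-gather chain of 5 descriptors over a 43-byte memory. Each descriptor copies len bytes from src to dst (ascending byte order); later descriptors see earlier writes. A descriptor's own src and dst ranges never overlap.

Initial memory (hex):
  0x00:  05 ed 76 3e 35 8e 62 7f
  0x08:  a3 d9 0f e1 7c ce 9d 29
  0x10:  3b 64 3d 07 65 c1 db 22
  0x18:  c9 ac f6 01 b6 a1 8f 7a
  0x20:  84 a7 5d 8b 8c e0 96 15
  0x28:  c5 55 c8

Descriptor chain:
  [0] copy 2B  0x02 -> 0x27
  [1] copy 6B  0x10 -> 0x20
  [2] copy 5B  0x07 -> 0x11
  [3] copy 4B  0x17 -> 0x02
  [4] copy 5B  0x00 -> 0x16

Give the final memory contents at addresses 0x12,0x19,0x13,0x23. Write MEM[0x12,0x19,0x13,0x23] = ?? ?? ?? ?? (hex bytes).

[0] 0x02->0x27 len=2 : 76 3e
[1] 0x10->0x20 len=6 : 3b 64 3d 07 65 c1
[2] 0x07->0x11 len=5 : 7f a3 d9 0f e1
[3] 0x17->0x02 len=4 : 22 c9 ac f6
[4] 0x00->0x16 len=5 : 05 ed 22 c9 ac
query mem[0x12]=0xa3, mem[0x19]=0xc9, mem[0x13]=0xd9, mem[0x23]=0x07

MEM[0x12,0x19,0x13,0x23] = a3 c9 d9 07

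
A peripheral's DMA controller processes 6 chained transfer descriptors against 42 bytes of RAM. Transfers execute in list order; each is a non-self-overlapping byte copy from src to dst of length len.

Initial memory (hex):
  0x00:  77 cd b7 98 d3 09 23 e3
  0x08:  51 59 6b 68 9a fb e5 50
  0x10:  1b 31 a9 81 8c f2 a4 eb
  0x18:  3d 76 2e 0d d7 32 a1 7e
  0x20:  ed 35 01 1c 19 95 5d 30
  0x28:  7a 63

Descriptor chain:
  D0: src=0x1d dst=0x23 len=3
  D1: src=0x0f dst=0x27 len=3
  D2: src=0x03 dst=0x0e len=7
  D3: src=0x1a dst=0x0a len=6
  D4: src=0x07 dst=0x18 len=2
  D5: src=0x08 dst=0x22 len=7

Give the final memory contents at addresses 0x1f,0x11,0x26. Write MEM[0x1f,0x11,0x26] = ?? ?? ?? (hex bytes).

MEM[0x1f,0x11,0x26] = 7e 23 d7

[0] 0x1d->0x23 len=3 : 32 a1 7e
[1] 0x0f->0x27 len=3 : 50 1b 31
[2] 0x03->0x0e len=7 : 98 d3 09 23 e3 51 59
[3] 0x1a->0x0a len=6 : 2e 0d d7 32 a1 7e
[4] 0x07->0x18 len=2 : e3 51
[5] 0x08->0x22 len=7 : 51 59 2e 0d d7 32 a1
query mem[0x1f]=0x7e, mem[0x11]=0x23, mem[0x26]=0xd7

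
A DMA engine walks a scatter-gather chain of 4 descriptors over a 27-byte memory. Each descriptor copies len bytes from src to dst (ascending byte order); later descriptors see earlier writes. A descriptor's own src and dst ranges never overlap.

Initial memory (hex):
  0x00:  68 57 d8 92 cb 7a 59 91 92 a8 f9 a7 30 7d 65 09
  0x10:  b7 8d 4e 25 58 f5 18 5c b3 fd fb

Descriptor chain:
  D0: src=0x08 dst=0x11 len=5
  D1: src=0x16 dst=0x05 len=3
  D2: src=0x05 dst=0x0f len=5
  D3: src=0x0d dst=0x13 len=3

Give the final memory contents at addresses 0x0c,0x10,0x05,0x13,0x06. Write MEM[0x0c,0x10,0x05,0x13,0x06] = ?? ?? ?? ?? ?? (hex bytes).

MEM[0x0c,0x10,0x05,0x13,0x06] = 30 5c 18 7d 5c

  after D0: wrote 5B at 0x11 = 92a8f9a730
  after D1: wrote 3B at 0x05 = 185cb3
  after D2: wrote 5B at 0x0f = 185cb392a8
  after D3: wrote 3B at 0x13 = 7d6518
query mem[0x0c]=0x30, mem[0x10]=0x5c, mem[0x05]=0x18, mem[0x13]=0x7d, mem[0x06]=0x5c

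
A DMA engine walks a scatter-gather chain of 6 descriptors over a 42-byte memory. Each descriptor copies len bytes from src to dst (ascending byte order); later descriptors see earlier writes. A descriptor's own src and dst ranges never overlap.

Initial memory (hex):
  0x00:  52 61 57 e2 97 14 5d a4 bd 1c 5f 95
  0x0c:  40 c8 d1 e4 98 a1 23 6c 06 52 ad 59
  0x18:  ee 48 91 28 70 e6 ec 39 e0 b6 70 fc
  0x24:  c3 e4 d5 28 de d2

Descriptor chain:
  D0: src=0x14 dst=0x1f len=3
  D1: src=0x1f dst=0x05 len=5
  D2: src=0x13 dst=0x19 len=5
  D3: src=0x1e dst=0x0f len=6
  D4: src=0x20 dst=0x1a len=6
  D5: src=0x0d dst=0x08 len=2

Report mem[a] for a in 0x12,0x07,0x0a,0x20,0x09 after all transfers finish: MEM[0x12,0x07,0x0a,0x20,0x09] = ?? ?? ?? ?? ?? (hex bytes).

#0 dst[0x1f+3] := {0x06,0x52,0xad}
#1 dst[0x05+5] := {0x06,0x52,0xad,0x70,0xfc}
#2 dst[0x19+5] := {0x6c,0x06,0x52,0xad,0x59}
#3 dst[0x0f+6] := {0xec,0x06,0x52,0xad,0x70,0xfc}
#4 dst[0x1a+6] := {0x52,0xad,0x70,0xfc,0xc3,0xe4}
#5 dst[0x08+2] := {0xc8,0xd1}
query mem[0x12]=0xad, mem[0x07]=0xad, mem[0x0a]=0x5f, mem[0x20]=0x52, mem[0x09]=0xd1

MEM[0x12,0x07,0x0a,0x20,0x09] = ad ad 5f 52 d1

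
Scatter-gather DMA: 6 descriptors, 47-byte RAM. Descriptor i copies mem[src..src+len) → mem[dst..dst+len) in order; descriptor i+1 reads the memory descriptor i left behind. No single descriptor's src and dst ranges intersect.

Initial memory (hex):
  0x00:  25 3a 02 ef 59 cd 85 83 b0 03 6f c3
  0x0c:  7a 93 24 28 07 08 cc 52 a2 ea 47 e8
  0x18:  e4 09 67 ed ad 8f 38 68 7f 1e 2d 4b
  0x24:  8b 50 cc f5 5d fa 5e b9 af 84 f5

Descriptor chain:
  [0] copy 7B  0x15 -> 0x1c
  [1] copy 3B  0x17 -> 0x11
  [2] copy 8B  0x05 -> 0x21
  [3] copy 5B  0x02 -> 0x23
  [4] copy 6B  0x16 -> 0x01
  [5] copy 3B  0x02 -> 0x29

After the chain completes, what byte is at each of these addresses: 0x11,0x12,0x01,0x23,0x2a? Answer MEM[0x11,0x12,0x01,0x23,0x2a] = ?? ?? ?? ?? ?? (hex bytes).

[0] 0x15->0x1c len=7 : ea 47 e8 e4 09 67 ed
[1] 0x17->0x11 len=3 : e8 e4 09
[2] 0x05->0x21 len=8 : cd 85 83 b0 03 6f c3 7a
[3] 0x02->0x23 len=5 : 02 ef 59 cd 85
[4] 0x16->0x01 len=6 : 47 e8 e4 09 67 ed
[5] 0x02->0x29 len=3 : e8 e4 09
query mem[0x11]=0xe8, mem[0x12]=0xe4, mem[0x01]=0x47, mem[0x23]=0x02, mem[0x2a]=0xe4

MEM[0x11,0x12,0x01,0x23,0x2a] = e8 e4 47 02 e4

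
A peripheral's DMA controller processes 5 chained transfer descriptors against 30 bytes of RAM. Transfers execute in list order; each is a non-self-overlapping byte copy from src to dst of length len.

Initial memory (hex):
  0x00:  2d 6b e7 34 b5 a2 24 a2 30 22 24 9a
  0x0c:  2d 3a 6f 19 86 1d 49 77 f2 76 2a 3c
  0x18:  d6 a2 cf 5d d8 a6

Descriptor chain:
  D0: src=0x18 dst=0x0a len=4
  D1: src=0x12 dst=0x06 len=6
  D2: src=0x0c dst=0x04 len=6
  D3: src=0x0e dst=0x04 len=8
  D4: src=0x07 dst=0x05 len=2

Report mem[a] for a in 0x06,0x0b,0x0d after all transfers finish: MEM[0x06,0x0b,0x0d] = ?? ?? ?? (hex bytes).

D0: mem[0x0a..0x0d] <- [d6 a2 cf 5d]
D1: mem[0x06..0x0b] <- [49 77 f2 76 2a 3c]
D2: mem[0x04..0x09] <- [cf 5d 6f 19 86 1d]
D3: mem[0x04..0x0b] <- [6f 19 86 1d 49 77 f2 76]
D4: mem[0x05..0x06] <- [1d 49]
query mem[0x06]=0x49, mem[0x0b]=0x76, mem[0x0d]=0x5d

MEM[0x06,0x0b,0x0d] = 49 76 5d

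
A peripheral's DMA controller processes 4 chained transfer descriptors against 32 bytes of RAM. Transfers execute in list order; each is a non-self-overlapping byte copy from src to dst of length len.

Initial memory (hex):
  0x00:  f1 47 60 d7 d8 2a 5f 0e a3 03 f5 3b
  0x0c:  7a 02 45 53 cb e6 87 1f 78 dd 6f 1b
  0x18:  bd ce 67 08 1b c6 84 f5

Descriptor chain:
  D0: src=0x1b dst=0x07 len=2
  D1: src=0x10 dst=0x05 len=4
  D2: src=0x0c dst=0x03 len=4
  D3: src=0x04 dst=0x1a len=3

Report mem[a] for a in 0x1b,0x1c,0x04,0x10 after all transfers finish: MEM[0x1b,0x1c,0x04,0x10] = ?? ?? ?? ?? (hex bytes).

MEM[0x1b,0x1c,0x04,0x10] = 45 53 02 cb

  after D0: wrote 2B at 0x07 = 081b
  after D1: wrote 4B at 0x05 = cbe6871f
  after D2: wrote 4B at 0x03 = 7a024553
  after D3: wrote 3B at 0x1a = 024553
query mem[0x1b]=0x45, mem[0x1c]=0x53, mem[0x04]=0x02, mem[0x10]=0xcb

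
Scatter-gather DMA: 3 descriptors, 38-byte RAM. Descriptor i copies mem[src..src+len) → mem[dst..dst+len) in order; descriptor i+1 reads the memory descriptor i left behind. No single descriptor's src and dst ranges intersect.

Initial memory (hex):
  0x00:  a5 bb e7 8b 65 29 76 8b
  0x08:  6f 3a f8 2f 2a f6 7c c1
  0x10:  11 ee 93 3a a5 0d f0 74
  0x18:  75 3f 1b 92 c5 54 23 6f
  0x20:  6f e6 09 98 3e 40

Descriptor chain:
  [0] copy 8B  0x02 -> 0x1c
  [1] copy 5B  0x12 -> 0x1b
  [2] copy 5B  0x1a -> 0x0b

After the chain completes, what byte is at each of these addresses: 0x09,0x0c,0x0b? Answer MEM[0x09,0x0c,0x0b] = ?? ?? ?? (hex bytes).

D0: mem[0x1c..0x23] <- [e7 8b 65 29 76 8b 6f 3a]
D1: mem[0x1b..0x1f] <- [93 3a a5 0d f0]
D2: mem[0x0b..0x0f] <- [1b 93 3a a5 0d]
query mem[0x09]=0x3a, mem[0x0c]=0x93, mem[0x0b]=0x1b

MEM[0x09,0x0c,0x0b] = 3a 93 1b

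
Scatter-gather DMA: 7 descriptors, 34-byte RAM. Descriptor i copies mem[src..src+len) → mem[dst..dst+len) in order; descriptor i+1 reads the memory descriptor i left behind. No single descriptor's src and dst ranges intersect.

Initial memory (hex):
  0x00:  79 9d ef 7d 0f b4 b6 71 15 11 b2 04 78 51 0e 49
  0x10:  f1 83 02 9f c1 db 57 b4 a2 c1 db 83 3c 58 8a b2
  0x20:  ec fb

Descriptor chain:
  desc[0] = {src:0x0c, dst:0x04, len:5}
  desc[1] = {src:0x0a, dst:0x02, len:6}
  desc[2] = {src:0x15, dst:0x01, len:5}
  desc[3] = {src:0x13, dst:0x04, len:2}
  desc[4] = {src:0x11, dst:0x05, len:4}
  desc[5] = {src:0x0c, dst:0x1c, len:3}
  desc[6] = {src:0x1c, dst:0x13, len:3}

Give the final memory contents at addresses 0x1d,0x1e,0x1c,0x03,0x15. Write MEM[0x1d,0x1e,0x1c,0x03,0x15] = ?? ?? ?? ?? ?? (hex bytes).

D0: mem[0x04..0x08] <- [78 51 0e 49 f1]
D1: mem[0x02..0x07] <- [b2 04 78 51 0e 49]
D2: mem[0x01..0x05] <- [db 57 b4 a2 c1]
D3: mem[0x04..0x05] <- [9f c1]
D4: mem[0x05..0x08] <- [83 02 9f c1]
D5: mem[0x1c..0x1e] <- [78 51 0e]
D6: mem[0x13..0x15] <- [78 51 0e]
query mem[0x1d]=0x51, mem[0x1e]=0x0e, mem[0x1c]=0x78, mem[0x03]=0xb4, mem[0x15]=0x0e

MEM[0x1d,0x1e,0x1c,0x03,0x15] = 51 0e 78 b4 0e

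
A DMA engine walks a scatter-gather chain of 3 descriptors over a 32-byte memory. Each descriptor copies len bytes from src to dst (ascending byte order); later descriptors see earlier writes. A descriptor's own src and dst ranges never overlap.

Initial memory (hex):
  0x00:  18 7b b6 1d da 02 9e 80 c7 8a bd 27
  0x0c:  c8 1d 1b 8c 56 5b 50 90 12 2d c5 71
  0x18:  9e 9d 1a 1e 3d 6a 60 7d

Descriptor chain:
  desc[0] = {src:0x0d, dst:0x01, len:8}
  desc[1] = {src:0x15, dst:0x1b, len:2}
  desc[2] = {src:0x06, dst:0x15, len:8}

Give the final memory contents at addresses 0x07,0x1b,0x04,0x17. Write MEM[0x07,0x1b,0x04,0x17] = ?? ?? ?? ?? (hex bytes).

#0 dst[0x01+8] := {0x1d,0x1b,0x8c,0x56,0x5b,0x50,0x90,0x12}
#1 dst[0x1b+2] := {0x2d,0xc5}
#2 dst[0x15+8] := {0x50,0x90,0x12,0x8a,0xbd,0x27,0xc8,0x1d}
query mem[0x07]=0x90, mem[0x1b]=0xc8, mem[0x04]=0x56, mem[0x17]=0x12

MEM[0x07,0x1b,0x04,0x17] = 90 c8 56 12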